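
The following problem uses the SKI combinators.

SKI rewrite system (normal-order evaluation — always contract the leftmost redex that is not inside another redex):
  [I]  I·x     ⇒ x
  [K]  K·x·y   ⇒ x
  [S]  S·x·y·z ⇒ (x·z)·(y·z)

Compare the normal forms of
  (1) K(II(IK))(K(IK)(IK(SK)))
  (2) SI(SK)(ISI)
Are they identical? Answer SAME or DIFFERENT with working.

Term A:
  start: K(II(IK))(K(IK)(IK(SK)))
  [1] II(IK)
  [2] I(IK)
  [3] IK
  [4] K

Term B:
  start: SI(SK)(ISI)
  [1] I(ISI)(SK(ISI))
  [2] ISI(SK(ISI))
  [3] SI(SK(ISI))
  [4] SI(SK(SI))

Answer: DIFFERENT — A ⇓ K, B ⇓ SI(SK(SI))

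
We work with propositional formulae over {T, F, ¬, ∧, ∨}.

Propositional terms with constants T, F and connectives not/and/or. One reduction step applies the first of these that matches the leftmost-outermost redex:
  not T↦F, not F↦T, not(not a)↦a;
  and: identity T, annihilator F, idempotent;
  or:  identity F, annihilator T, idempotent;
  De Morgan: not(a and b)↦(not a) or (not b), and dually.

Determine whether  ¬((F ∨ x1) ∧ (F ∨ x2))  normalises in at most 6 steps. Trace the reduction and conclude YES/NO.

  start: ¬((F ∨ x1) ∧ (F ∨ x2))
  →1  ¬(F ∨ x1) ∨ ¬(F ∨ x2)
  →2  (¬F ∧ ¬x1) ∨ ¬(F ∨ x2)
  →3  (T ∧ ¬x1) ∨ ¬(F ∨ x2)
  →4  ¬x1 ∨ ¬(F ∨ x2)
  →5  ¬x1 ∨ (¬F ∧ ¬x2)
  →6  ¬x1 ∨ (T ∧ ¬x2)

Answer: NO — after 6 steps the term is ¬x1 ∨ (T ∧ ¬x2), not yet normal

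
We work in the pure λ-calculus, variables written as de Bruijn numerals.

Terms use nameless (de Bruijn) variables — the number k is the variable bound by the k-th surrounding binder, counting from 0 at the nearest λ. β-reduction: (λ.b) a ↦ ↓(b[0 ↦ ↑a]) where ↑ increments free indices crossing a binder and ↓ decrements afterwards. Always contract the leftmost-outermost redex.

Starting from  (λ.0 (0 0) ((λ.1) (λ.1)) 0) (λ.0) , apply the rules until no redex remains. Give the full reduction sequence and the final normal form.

Answer: normal form = λ.0  (in 6 steps)

Working:
  start: (λ.0 (0 0) ((λ.1) (λ.1)) 0) (λ.0)
  →1  (λ.0) ((λ.0) (λ.0)) ((λ.λ.0) (λ.λ.0)) (λ.0)
  →2  (λ.0) (λ.0) ((λ.λ.0) (λ.λ.0)) (λ.0)
  →3  (λ.0) ((λ.λ.0) (λ.λ.0)) (λ.0)
  →4  (λ.λ.0) (λ.λ.0) (λ.0)
  →5  (λ.0) (λ.0)
  →6  λ.0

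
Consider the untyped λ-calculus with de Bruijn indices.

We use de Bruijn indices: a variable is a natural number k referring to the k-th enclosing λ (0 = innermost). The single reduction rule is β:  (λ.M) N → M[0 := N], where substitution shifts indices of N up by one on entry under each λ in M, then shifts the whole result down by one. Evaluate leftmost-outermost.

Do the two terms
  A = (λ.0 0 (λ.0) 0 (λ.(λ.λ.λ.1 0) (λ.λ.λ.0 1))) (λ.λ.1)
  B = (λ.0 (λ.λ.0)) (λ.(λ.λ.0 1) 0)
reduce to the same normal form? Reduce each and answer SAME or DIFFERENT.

Answer: DIFFERENT — A ⇓ λ.λ.1, B ⇓ λ.0 (λ.λ.0)

Working:
Term A:
  start: (λ.0 0 (λ.0) 0 (λ.(λ.λ.λ.1 0) (λ.λ.λ.0 1))) (λ.λ.1)
  step 1: (λ.λ.1) (λ.λ.1) (λ.0) (λ.λ.1) (λ.(λ.λ.λ.1 0) (λ.λ.λ.0 1))
  step 2: (λ.λ.λ.1) (λ.0) (λ.λ.1) (λ.(λ.λ.λ.1 0) (λ.λ.λ.0 1))
  step 3: (λ.λ.1) (λ.λ.1) (λ.(λ.λ.λ.1 0) (λ.λ.λ.0 1))
  step 4: (λ.λ.λ.1) (λ.(λ.λ.λ.1 0) (λ.λ.λ.0 1))
  step 5: λ.λ.1

Term B:
  start: (λ.0 (λ.λ.0)) (λ.(λ.λ.0 1) 0)
  step 1: (λ.(λ.λ.0 1) 0) (λ.λ.0)
  step 2: (λ.λ.0 1) (λ.λ.0)
  step 3: λ.0 (λ.λ.0)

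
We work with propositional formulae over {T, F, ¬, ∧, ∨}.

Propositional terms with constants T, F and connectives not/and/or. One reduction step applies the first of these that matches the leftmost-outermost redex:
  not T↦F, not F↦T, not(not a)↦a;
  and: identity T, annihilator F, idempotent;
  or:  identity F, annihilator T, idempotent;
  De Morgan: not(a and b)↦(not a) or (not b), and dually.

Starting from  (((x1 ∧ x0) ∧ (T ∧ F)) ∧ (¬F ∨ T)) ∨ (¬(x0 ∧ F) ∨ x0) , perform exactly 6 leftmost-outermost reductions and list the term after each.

  start: (((x1 ∧ x0) ∧ (T ∧ F)) ∧ (¬F ∨ T)) ∨ (¬(x0 ∧ F) ∨ x0)
  →1  (((x1 ∧ x0) ∧ F) ∧ (¬F ∨ T)) ∨ (¬(x0 ∧ F) ∨ x0)
  →2  (F ∧ (¬F ∨ T)) ∨ (¬(x0 ∧ F) ∨ x0)
  →3  F ∨ (¬(x0 ∧ F) ∨ x0)
  →4  ¬(x0 ∧ F) ∨ x0
  →5  (¬x0 ∨ ¬F) ∨ x0
  →6  (¬x0 ∨ T) ∨ x0

Answer: after 6 steps: (¬x0 ∨ T) ∨ x0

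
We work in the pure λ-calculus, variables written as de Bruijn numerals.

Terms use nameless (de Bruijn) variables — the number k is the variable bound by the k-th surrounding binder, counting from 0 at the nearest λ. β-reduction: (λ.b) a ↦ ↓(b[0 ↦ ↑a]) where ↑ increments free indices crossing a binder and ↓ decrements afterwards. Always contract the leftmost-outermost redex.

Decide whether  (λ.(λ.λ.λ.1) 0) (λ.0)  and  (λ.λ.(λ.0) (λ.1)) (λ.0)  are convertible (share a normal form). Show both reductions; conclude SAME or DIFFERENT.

Term A:
  start: (λ.(λ.λ.λ.1) 0) (λ.0)
  →1  (λ.λ.λ.1) (λ.0)
  →2  λ.λ.1

Term B:
  start: (λ.λ.(λ.0) (λ.1)) (λ.0)
  →1  λ.(λ.0) (λ.1)
  →2  λ.λ.1

Answer: SAME — A ⇓ λ.λ.1, B ⇓ λ.λ.1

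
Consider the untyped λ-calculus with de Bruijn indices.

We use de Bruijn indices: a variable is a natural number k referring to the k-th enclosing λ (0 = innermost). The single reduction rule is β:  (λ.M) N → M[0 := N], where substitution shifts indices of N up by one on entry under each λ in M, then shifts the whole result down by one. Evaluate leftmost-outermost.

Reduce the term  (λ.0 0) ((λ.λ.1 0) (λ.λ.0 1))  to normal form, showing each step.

Answer: normal form = λ.0 (λ.λ.0 1)  (in 6 steps)

Working:
  start: (λ.0 0) ((λ.λ.1 0) (λ.λ.0 1))
  →1  (λ.λ.1 0) (λ.λ.0 1) ((λ.λ.1 0) (λ.λ.0 1))
  →2  (λ.(λ.λ.0 1) 0) ((λ.λ.1 0) (λ.λ.0 1))
  →3  (λ.λ.0 1) ((λ.λ.1 0) (λ.λ.0 1))
  →4  λ.0 ((λ.λ.1 0) (λ.λ.0 1))
  →5  λ.0 (λ.(λ.λ.0 1) 0)
  →6  λ.0 (λ.λ.0 1)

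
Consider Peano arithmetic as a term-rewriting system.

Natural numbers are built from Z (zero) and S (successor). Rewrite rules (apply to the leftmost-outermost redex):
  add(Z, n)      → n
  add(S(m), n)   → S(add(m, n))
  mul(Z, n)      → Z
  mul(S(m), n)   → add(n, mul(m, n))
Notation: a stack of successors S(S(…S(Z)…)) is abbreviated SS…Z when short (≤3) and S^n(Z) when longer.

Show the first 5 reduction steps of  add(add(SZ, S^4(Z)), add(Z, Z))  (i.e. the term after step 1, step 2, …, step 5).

Answer: after 5 steps: S(S(S(add(SSZ, add(Z, Z)))))

Working:
  start: add(add(SZ, S^4(Z)), add(Z, Z))
  [1] add(S(add(Z, S^4(Z))), add(Z, Z))
  [2] S(add(add(Z, S^4(Z)), add(Z, Z)))
  [3] S(add(S^4(Z), add(Z, Z)))
  [4] S(S(add(SSSZ, add(Z, Z))))
  [5] S(S(S(add(SSZ, add(Z, Z)))))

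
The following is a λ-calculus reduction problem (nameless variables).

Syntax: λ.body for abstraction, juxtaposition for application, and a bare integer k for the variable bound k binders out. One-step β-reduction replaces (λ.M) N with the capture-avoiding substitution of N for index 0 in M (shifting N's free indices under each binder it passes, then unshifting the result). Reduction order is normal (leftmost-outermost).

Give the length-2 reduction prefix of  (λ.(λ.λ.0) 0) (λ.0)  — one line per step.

Answer: after 2 steps: λ.0

Derivation:
  start: (λ.(λ.λ.0) 0) (λ.0)
  →1  (λ.λ.0) (λ.0)
  →2  λ.0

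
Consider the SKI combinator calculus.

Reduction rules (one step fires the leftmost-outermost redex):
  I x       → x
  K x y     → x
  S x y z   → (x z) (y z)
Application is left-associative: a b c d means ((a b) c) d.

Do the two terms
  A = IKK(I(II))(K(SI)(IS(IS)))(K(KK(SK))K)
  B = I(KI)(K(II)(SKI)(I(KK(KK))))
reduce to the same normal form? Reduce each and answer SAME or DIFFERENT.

Answer: DIFFERENT — A ⇓ SI, B ⇓ I

Reduction:
Term A:
  start: IKK(I(II))(K(SI)(IS(IS)))(K(KK(SK))K)
  →1  KK(I(II))(K(SI)(IS(IS)))(K(KK(SK))K)
  →2  K(K(SI)(IS(IS)))(K(KK(SK))K)
  →3  K(SI)(IS(IS))
  →4  SI

Term B:
  start: I(KI)(K(II)(SKI)(I(KK(KK))))
  →1  KI(K(II)(SKI)(I(KK(KK))))
  →2  I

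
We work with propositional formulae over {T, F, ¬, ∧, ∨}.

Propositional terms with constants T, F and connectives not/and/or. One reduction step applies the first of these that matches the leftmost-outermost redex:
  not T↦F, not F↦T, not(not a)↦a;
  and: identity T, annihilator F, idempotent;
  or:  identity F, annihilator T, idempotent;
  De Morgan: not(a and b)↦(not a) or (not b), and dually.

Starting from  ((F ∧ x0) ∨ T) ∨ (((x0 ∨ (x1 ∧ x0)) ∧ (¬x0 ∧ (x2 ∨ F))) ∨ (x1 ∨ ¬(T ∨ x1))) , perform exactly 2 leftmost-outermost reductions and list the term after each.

  start: ((F ∧ x0) ∨ T) ∨ (((x0 ∨ (x1 ∧ x0)) ∧ (¬x0 ∧ (x2 ∨ F))) ∨ (x1 ∨ ¬(T ∨ x1)))
  →1  T ∨ (((x0 ∨ (x1 ∧ x0)) ∧ (¬x0 ∧ (x2 ∨ F))) ∨ (x1 ∨ ¬(T ∨ x1)))
  →2  T

Answer: after 2 steps: T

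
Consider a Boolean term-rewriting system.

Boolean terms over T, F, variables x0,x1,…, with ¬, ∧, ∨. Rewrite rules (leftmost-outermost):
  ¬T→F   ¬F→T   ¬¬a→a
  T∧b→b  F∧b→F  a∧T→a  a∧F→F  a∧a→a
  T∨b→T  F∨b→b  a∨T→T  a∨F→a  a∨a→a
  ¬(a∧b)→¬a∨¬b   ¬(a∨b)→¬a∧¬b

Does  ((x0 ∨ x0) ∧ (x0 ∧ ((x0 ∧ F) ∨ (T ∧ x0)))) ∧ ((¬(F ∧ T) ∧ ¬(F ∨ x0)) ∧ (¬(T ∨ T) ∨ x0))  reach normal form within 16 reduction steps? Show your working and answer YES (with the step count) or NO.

Answer: NO — after 16 steps the term is x0 ∧ (¬x0 ∧ (F ∨ x0)), not yet normal

Derivation:
  start: ((x0 ∨ x0) ∧ (x0 ∧ ((x0 ∧ F) ∨ (T ∧ x0)))) ∧ ((¬(F ∧ T) ∧ ¬(F ∨ x0)) ∧ (¬(T ∨ T) ∨ x0))
  [1] (x0 ∧ (x0 ∧ ((x0 ∧ F) ∨ (T ∧ x0)))) ∧ ((¬(F ∧ T) ∧ ¬(F ∨ x0)) ∧ (¬(T ∨ T) ∨ x0))
  [2] (x0 ∧ (x0 ∧ (F ∨ (T ∧ x0)))) ∧ ((¬(F ∧ T) ∧ ¬(F ∨ x0)) ∧ (¬(T ∨ T) ∨ x0))
  [3] (x0 ∧ (x0 ∧ (T ∧ x0))) ∧ ((¬(F ∧ T) ∧ ¬(F ∨ x0)) ∧ (¬(T ∨ T) ∨ x0))
  [4] (x0 ∧ (x0 ∧ x0)) ∧ ((¬(F ∧ T) ∧ ¬(F ∨ x0)) ∧ (¬(T ∨ T) ∨ x0))
  [5] (x0 ∧ x0) ∧ ((¬(F ∧ T) ∧ ¬(F ∨ x0)) ∧ (¬(T ∨ T) ∨ x0))
  [6] x0 ∧ ((¬(F ∧ T) ∧ ¬(F ∨ x0)) ∧ (¬(T ∨ T) ∨ x0))
  [7] x0 ∧ (((¬F ∨ ¬T) ∧ ¬(F ∨ x0)) ∧ (¬(T ∨ T) ∨ x0))
  [8] x0 ∧ (((T ∨ ¬T) ∧ ¬(F ∨ x0)) ∧ (¬(T ∨ T) ∨ x0))
  [9] x0 ∧ ((T ∧ ¬(F ∨ x0)) ∧ (¬(T ∨ T) ∨ x0))
  [10] x0 ∧ (¬(F ∨ x0) ∧ (¬(T ∨ T) ∨ x0))
  [11] x0 ∧ ((¬F ∧ ¬x0) ∧ (¬(T ∨ T) ∨ x0))
  [12] x0 ∧ ((T ∧ ¬x0) ∧ (¬(T ∨ T) ∨ x0))
  [13] x0 ∧ (¬x0 ∧ (¬(T ∨ T) ∨ x0))
  [14] x0 ∧ (¬x0 ∧ ((¬T ∧ ¬T) ∨ x0))
  [15] x0 ∧ (¬x0 ∧ (¬T ∨ x0))
  [16] x0 ∧ (¬x0 ∧ (F ∨ x0))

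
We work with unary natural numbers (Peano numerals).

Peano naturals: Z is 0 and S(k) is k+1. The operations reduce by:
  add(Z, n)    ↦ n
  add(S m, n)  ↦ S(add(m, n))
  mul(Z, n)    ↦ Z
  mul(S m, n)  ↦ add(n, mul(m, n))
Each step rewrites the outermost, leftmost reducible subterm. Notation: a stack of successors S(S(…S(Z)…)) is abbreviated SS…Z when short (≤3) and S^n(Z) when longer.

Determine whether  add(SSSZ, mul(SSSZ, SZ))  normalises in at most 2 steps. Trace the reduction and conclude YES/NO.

Answer: NO — after 2 steps the term is S(S(add(SZ, mul(SSSZ, SZ)))), not yet normal

Working:
  start: add(SSSZ, mul(SSSZ, SZ))
  step 1: S(add(SSZ, mul(SSSZ, SZ)))
  step 2: S(S(add(SZ, mul(SSSZ, SZ))))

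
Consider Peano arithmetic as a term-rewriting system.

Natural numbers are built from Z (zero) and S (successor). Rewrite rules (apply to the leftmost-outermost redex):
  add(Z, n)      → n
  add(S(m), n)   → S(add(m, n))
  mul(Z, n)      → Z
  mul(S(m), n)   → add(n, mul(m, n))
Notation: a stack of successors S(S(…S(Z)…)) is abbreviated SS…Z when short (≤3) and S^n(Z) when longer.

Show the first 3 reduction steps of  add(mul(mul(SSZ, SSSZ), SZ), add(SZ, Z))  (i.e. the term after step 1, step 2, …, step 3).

Answer: after 3 steps: add(add(SZ, mul(add(SSZ, mul(SZ, SSSZ)), SZ)), add(SZ, Z))

Reduction:
  start: add(mul(mul(SSZ, SSSZ), SZ), add(SZ, Z))
  →1  add(mul(add(SSSZ, mul(SZ, SSSZ)), SZ), add(SZ, Z))
  →2  add(mul(S(add(SSZ, mul(SZ, SSSZ))), SZ), add(SZ, Z))
  →3  add(add(SZ, mul(add(SSZ, mul(SZ, SSSZ)), SZ)), add(SZ, Z))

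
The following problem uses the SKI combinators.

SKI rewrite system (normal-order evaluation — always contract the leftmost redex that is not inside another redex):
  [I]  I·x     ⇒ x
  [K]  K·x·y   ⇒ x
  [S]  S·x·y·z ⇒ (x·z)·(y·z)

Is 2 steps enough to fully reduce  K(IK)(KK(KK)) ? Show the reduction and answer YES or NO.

Answer: YES — reaches normal form K in 2 ≤ 2 steps

Working:
  start: K(IK)(KK(KK))
  step 1: IK
  step 2: K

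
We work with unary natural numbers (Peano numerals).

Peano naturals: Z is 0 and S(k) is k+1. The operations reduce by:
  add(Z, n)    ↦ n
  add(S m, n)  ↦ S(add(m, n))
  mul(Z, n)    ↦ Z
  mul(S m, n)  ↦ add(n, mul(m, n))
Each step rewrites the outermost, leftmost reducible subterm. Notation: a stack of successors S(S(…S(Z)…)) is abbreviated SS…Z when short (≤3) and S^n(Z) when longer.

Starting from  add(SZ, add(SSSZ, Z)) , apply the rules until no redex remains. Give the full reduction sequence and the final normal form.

  start: add(SZ, add(SSSZ, Z))
  →1  S(add(Z, add(SSSZ, Z)))
  →2  S(add(SSSZ, Z))
  →3  S(S(add(SSZ, Z)))
  →4  S(S(S(add(SZ, Z))))
  →5  S(S(S(S(add(Z, Z)))))
  →6  S^4(Z)

Answer: normal form = S^4(Z)  (in 6 steps)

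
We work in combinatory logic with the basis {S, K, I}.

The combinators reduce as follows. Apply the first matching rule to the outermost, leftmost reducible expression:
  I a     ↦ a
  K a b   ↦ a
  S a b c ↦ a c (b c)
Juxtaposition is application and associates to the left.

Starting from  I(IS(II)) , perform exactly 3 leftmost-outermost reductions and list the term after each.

Answer: after 3 steps: SI

Derivation:
  start: I(IS(II))
  step 1: IS(II)
  step 2: S(II)
  step 3: SI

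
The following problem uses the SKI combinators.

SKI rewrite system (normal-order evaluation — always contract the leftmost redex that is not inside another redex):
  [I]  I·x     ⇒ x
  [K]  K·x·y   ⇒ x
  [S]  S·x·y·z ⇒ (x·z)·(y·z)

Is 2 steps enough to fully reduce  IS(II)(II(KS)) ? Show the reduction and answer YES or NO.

  start: IS(II)(II(KS))
  [1] S(II)(II(KS))
  [2] SI(II(KS))

Answer: NO — after 2 steps the term is SI(II(KS)), not yet normal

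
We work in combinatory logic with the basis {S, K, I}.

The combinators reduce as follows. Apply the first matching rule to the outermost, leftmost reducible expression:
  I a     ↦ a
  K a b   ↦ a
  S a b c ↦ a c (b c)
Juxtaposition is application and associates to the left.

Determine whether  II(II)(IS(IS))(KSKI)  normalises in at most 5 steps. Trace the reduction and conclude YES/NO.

  start: II(II)(IS(IS))(KSKI)
  step 1: I(II)(IS(IS))(KSKI)
  step 2: II(IS(IS))(KSKI)
  step 3: I(IS(IS))(KSKI)
  step 4: IS(IS)(KSKI)
  step 5: S(IS)(KSKI)

Answer: NO — after 5 steps the term is S(IS)(KSKI), not yet normal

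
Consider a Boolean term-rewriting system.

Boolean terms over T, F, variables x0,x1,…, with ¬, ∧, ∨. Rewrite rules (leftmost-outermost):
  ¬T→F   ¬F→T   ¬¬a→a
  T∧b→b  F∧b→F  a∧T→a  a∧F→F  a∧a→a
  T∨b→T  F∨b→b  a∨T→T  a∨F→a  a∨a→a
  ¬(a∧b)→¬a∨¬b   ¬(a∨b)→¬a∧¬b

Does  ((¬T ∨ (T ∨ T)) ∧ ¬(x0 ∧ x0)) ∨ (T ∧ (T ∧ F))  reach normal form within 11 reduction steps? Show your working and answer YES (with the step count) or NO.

Answer: YES — reaches normal form ¬x0 in 9 ≤ 11 steps

Derivation:
  start: ((¬T ∨ (T ∨ T)) ∧ ¬(x0 ∧ x0)) ∨ (T ∧ (T ∧ F))
  [1] ((F ∨ (T ∨ T)) ∧ ¬(x0 ∧ x0)) ∨ (T ∧ (T ∧ F))
  [2] ((T ∨ T) ∧ ¬(x0 ∧ x0)) ∨ (T ∧ (T ∧ F))
  [3] (T ∧ ¬(x0 ∧ x0)) ∨ (T ∧ (T ∧ F))
  [4] ¬(x0 ∧ x0) ∨ (T ∧ (T ∧ F))
  [5] (¬x0 ∨ ¬x0) ∨ (T ∧ (T ∧ F))
  [6] ¬x0 ∨ (T ∧ (T ∧ F))
  [7] ¬x0 ∨ (T ∧ F)
  [8] ¬x0 ∨ F
  [9] ¬x0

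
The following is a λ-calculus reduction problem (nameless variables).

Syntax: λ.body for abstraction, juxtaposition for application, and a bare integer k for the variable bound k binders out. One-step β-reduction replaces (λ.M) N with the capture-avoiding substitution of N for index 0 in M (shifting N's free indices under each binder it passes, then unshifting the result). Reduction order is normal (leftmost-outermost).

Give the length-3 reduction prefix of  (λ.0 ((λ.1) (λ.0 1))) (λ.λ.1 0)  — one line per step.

  start: (λ.0 ((λ.1) (λ.0 1))) (λ.λ.1 0)
  step 1: (λ.λ.1 0) ((λ.λ.λ.1 0) (λ.0 (λ.λ.1 0)))
  step 2: λ.(λ.λ.λ.1 0) (λ.0 (λ.λ.1 0)) 0
  step 3: λ.(λ.λ.1 0) 0

Answer: after 3 steps: λ.(λ.λ.1 0) 0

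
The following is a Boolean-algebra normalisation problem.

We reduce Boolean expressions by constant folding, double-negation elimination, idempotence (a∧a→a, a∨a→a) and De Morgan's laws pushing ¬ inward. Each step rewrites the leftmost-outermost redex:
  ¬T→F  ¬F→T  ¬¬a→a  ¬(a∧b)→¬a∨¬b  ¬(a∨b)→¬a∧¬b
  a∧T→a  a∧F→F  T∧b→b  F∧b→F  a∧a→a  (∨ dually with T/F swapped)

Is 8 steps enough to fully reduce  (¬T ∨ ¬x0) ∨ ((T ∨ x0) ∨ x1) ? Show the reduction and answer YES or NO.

Answer: YES — reaches normal form T in 5 ≤ 8 steps

Derivation:
  start: (¬T ∨ ¬x0) ∨ ((T ∨ x0) ∨ x1)
  [1] (F ∨ ¬x0) ∨ ((T ∨ x0) ∨ x1)
  [2] ¬x0 ∨ ((T ∨ x0) ∨ x1)
  [3] ¬x0 ∨ (T ∨ x1)
  [4] ¬x0 ∨ T
  [5] T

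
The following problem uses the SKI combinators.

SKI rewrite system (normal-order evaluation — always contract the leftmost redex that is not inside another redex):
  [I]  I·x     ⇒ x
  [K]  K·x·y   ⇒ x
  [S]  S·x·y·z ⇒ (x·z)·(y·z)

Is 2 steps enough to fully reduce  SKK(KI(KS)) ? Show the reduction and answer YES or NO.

Answer: NO — after 2 steps the term is KI(KS), not yet normal

Derivation:
  start: SKK(KI(KS))
  step 1: K(KI(KS))(K(KI(KS)))
  step 2: KI(KS)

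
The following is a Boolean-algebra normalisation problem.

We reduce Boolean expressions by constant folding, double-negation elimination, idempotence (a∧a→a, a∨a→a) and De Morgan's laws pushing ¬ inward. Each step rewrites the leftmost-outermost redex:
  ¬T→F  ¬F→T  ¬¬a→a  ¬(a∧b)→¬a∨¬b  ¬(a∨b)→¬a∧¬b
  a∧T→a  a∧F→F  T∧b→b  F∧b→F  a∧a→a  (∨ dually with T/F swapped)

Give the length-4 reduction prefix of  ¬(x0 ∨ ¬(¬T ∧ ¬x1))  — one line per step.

  start: ¬(x0 ∨ ¬(¬T ∧ ¬x1))
  step 1: ¬x0 ∧ ¬¬(¬T ∧ ¬x1)
  step 2: ¬x0 ∧ (¬T ∧ ¬x1)
  step 3: ¬x0 ∧ (F ∧ ¬x1)
  step 4: ¬x0 ∧ F

Answer: after 4 steps: ¬x0 ∧ F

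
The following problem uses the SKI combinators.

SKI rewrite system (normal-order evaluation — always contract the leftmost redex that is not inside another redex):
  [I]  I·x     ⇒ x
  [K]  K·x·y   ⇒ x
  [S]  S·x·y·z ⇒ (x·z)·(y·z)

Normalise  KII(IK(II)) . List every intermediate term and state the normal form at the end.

Answer: normal form = KI  (in 4 steps)

Derivation:
  start: KII(IK(II))
  →1  I(IK(II))
  →2  IK(II)
  →3  K(II)
  →4  KI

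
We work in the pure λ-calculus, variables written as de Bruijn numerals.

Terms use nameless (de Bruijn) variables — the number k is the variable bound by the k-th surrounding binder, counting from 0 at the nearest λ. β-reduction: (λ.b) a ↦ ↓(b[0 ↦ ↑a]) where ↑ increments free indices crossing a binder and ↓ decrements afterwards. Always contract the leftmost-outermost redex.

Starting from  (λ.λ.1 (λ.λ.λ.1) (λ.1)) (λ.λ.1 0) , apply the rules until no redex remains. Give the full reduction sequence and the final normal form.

Answer: normal form = λ.λ.λ.1  (in 4 steps)

Reduction:
  start: (λ.λ.1 (λ.λ.λ.1) (λ.1)) (λ.λ.1 0)
  →1  λ.(λ.λ.1 0) (λ.λ.λ.1) (λ.1)
  →2  λ.(λ.(λ.λ.λ.1) 0) (λ.1)
  →3  λ.(λ.λ.λ.1) (λ.1)
  →4  λ.λ.λ.1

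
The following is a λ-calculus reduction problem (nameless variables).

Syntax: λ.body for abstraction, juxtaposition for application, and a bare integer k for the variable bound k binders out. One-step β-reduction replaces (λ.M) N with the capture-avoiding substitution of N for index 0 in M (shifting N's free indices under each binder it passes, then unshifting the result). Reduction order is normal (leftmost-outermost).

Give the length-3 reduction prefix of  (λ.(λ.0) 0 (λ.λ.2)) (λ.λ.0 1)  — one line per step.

Answer: after 3 steps: λ.0 (λ.λ.λ.λ.0 1)

Working:
  start: (λ.(λ.0) 0 (λ.λ.2)) (λ.λ.0 1)
  [1] (λ.0) (λ.λ.0 1) (λ.λ.λ.λ.0 1)
  [2] (λ.λ.0 1) (λ.λ.λ.λ.0 1)
  [3] λ.0 (λ.λ.λ.λ.0 1)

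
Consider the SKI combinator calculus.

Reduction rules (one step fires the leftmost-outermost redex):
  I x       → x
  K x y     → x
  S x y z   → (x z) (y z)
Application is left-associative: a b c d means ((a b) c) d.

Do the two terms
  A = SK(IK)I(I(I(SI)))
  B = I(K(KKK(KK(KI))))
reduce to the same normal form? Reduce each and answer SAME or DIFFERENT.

Answer: DIFFERENT — A ⇓ SI, B ⇓ K(KK)

Derivation:
Term A:
  start: SK(IK)I(I(I(SI)))
  step 1: KI(IKI)(I(I(SI)))
  step 2: I(I(I(SI)))
  step 3: I(I(SI))
  step 4: I(SI)
  step 5: SI

Term B:
  start: I(K(KKK(KK(KI))))
  step 1: K(KKK(KK(KI)))
  step 2: K(K(KK(KI)))
  step 3: K(KK)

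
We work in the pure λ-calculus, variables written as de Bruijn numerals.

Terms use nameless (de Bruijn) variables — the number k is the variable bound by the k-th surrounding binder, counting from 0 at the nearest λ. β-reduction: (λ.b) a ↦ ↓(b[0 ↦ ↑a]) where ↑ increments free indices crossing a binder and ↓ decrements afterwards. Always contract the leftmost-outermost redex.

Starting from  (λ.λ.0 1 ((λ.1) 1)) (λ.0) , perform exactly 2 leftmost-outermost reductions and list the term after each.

  start: (λ.λ.0 1 ((λ.1) 1)) (λ.0)
  step 1: λ.0 (λ.0) ((λ.1) (λ.0))
  step 2: λ.0 (λ.0) 0

Answer: after 2 steps: λ.0 (λ.0) 0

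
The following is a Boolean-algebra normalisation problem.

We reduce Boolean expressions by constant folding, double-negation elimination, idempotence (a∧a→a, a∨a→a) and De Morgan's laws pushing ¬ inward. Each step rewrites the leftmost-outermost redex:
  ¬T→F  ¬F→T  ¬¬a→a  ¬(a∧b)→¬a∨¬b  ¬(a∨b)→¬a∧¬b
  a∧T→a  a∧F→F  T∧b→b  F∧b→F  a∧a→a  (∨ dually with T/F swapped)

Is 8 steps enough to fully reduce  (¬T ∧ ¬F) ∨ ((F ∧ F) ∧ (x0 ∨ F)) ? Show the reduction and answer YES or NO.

  start: (¬T ∧ ¬F) ∨ ((F ∧ F) ∧ (x0 ∨ F))
  →1  (F ∧ ¬F) ∨ ((F ∧ F) ∧ (x0 ∨ F))
  →2  F ∨ ((F ∧ F) ∧ (x0 ∨ F))
  →3  (F ∧ F) ∧ (x0 ∨ F)
  →4  F ∧ (x0 ∨ F)
  →5  F

Answer: YES — reaches normal form F in 5 ≤ 8 steps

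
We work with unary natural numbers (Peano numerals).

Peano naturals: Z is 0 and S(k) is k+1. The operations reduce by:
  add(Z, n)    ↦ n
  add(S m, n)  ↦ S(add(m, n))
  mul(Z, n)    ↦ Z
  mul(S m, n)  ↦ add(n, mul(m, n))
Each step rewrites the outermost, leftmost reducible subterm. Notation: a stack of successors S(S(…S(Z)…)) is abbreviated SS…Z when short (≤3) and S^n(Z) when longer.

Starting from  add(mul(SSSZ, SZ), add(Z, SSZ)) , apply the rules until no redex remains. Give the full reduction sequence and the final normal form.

  start: add(mul(SSSZ, SZ), add(Z, SSZ))
  [1] add(add(SZ, mul(SSZ, SZ)), add(Z, SSZ))
  [2] add(S(add(Z, mul(SSZ, SZ))), add(Z, SSZ))
  [3] S(add(add(Z, mul(SSZ, SZ)), add(Z, SSZ)))
  [4] S(add(mul(SSZ, SZ), add(Z, SSZ)))
  [5] S(add(add(SZ, mul(SZ, SZ)), add(Z, SSZ)))
  [6] S(add(S(add(Z, mul(SZ, SZ))), add(Z, SSZ)))
  [7] S(S(add(add(Z, mul(SZ, SZ)), add(Z, SSZ))))
  [8] S(S(add(mul(SZ, SZ), add(Z, SSZ))))
  [9] S(S(add(add(SZ, mul(Z, SZ)), add(Z, SSZ))))
  [10] S(S(add(S(add(Z, mul(Z, SZ))), add(Z, SSZ))))
  [11] S(S(S(add(add(Z, mul(Z, SZ)), add(Z, SSZ)))))
  [12] S(S(S(add(mul(Z, SZ), add(Z, SSZ)))))
  [13] S(S(S(add(Z, add(Z, SSZ)))))
  [14] S(S(S(add(Z, SSZ))))
  [15] S^5(Z)

Answer: normal form = S^5(Z)  (in 15 steps)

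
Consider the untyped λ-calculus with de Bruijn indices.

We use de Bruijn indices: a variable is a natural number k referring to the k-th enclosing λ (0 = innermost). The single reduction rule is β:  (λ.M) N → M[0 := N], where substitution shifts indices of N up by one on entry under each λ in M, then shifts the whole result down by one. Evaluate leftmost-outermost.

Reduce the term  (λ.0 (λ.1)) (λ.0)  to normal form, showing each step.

  start: (λ.0 (λ.1)) (λ.0)
  step 1: (λ.0) (λ.λ.0)
  step 2: λ.λ.0

Answer: normal form = λ.λ.0  (in 2 steps)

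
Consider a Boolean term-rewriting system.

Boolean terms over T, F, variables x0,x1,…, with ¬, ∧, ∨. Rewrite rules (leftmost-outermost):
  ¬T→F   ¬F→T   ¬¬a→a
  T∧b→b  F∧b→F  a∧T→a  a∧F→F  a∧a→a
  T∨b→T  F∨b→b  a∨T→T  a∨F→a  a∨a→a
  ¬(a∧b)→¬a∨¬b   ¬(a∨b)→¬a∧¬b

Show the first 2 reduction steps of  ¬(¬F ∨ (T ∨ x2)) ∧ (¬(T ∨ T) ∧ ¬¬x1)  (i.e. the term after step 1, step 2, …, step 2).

  start: ¬(¬F ∨ (T ∨ x2)) ∧ (¬(T ∨ T) ∧ ¬¬x1)
  →1  (¬¬F ∧ ¬(T ∨ x2)) ∧ (¬(T ∨ T) ∧ ¬¬x1)
  →2  (F ∧ ¬(T ∨ x2)) ∧ (¬(T ∨ T) ∧ ¬¬x1)

Answer: after 2 steps: (F ∧ ¬(T ∨ x2)) ∧ (¬(T ∨ T) ∧ ¬¬x1)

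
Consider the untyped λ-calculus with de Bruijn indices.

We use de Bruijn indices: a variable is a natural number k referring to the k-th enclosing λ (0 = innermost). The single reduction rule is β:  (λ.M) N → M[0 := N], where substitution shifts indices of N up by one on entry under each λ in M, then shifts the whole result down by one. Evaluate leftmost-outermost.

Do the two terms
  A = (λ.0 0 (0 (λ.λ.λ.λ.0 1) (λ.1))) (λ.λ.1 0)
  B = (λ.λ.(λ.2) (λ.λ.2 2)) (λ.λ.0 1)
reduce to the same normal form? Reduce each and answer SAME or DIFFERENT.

Answer: SAME — A ⇓ λ.λ.λ.0 1, B ⇓ λ.λ.λ.0 1

Reduction:
Term A:
  start: (λ.0 0 (0 (λ.λ.λ.λ.0 1) (λ.1))) (λ.λ.1 0)
  [1] (λ.λ.1 0) (λ.λ.1 0) ((λ.λ.1 0) (λ.λ.λ.λ.0 1) (λ.λ.λ.1 0))
  [2] (λ.(λ.λ.1 0) 0) ((λ.λ.1 0) (λ.λ.λ.λ.0 1) (λ.λ.λ.1 0))
  [3] (λ.λ.1 0) ((λ.λ.1 0) (λ.λ.λ.λ.0 1) (λ.λ.λ.1 0))
  [4] λ.(λ.λ.1 0) (λ.λ.λ.λ.0 1) (λ.λ.λ.1 0) 0
  [5] λ.(λ.(λ.λ.λ.λ.0 1) 0) (λ.λ.λ.1 0) 0
  [6] λ.(λ.λ.λ.λ.0 1) (λ.λ.λ.1 0) 0
  [7] λ.(λ.λ.λ.0 1) 0
  [8] λ.λ.λ.0 1

Term B:
  start: (λ.λ.(λ.2) (λ.λ.2 2)) (λ.λ.0 1)
  [1] λ.(λ.λ.λ.0 1) (λ.λ.2 2)
  [2] λ.λ.λ.0 1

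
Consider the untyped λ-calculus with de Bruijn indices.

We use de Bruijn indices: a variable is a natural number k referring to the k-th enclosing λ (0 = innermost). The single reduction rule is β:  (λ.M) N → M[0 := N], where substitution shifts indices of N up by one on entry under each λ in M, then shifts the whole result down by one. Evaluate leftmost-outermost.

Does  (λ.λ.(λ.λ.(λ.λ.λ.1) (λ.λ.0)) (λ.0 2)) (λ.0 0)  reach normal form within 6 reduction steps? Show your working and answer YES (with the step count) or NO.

  start: (λ.λ.(λ.λ.(λ.λ.λ.1) (λ.λ.0)) (λ.0 2)) (λ.0 0)
  →1  λ.(λ.λ.(λ.λ.λ.1) (λ.λ.0)) (λ.0 (λ.0 0))
  →2  λ.λ.(λ.λ.λ.1) (λ.λ.0)
  →3  λ.λ.λ.λ.1

Answer: YES — reaches normal form λ.λ.λ.λ.1 in 3 ≤ 6 steps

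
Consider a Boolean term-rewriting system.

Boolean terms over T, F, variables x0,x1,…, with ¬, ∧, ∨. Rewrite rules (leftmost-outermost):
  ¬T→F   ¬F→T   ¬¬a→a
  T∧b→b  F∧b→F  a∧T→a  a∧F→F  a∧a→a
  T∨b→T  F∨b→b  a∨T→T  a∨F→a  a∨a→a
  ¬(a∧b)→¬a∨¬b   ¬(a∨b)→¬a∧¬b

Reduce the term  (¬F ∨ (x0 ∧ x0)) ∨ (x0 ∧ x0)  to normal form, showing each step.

Answer: normal form = T  (in 3 steps)

Reduction:
  start: (¬F ∨ (x0 ∧ x0)) ∨ (x0 ∧ x0)
  step 1: (T ∨ (x0 ∧ x0)) ∨ (x0 ∧ x0)
  step 2: T ∨ (x0 ∧ x0)
  step 3: T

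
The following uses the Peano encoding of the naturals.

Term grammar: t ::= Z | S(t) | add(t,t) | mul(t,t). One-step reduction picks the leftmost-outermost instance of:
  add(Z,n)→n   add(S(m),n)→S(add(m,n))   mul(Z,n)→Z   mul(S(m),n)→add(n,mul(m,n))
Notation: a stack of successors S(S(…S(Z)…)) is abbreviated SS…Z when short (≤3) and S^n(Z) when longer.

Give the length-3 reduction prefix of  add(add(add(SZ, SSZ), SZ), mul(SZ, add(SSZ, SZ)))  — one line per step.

Answer: after 3 steps: S(add(add(add(Z, SSZ), SZ), mul(SZ, add(SSZ, SZ))))

Reduction:
  start: add(add(add(SZ, SSZ), SZ), mul(SZ, add(SSZ, SZ)))
  [1] add(add(S(add(Z, SSZ)), SZ), mul(SZ, add(SSZ, SZ)))
  [2] add(S(add(add(Z, SSZ), SZ)), mul(SZ, add(SSZ, SZ)))
  [3] S(add(add(add(Z, SSZ), SZ), mul(SZ, add(SSZ, SZ))))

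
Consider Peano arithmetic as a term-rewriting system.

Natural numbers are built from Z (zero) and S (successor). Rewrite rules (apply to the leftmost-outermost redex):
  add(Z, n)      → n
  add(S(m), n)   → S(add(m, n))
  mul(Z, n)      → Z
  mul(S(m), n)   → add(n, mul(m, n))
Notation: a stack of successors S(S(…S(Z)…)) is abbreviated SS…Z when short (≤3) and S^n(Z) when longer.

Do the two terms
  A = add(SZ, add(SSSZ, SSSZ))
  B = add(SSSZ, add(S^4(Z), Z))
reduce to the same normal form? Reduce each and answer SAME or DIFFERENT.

Term A:
  start: add(SZ, add(SSSZ, SSSZ))
  step 1: S(add(Z, add(SSSZ, SSSZ)))
  step 2: S(add(SSSZ, SSSZ))
  step 3: S(S(add(SSZ, SSSZ)))
  step 4: S(S(S(add(SZ, SSSZ))))
  step 5: S(S(S(S(add(Z, SSSZ)))))
  step 6: S^7(Z)

Term B:
  start: add(SSSZ, add(S^4(Z), Z))
  step 1: S(add(SSZ, add(S^4(Z), Z)))
  step 2: S(S(add(SZ, add(S^4(Z), Z))))
  step 3: S(S(S(add(Z, add(S^4(Z), Z)))))
  step 4: S(S(S(add(S^4(Z), Z))))
  step 5: S(S(S(S(add(SSSZ, Z)))))
  step 6: S(S(S(S(S(add(SSZ, Z))))))
  step 7: S(S(S(S(S(S(add(SZ, Z)))))))
  step 8: S(S(S(S(S(S(S(add(Z, Z))))))))
  step 9: S^7(Z)

Answer: SAME — A ⇓ S^7(Z), B ⇓ S^7(Z)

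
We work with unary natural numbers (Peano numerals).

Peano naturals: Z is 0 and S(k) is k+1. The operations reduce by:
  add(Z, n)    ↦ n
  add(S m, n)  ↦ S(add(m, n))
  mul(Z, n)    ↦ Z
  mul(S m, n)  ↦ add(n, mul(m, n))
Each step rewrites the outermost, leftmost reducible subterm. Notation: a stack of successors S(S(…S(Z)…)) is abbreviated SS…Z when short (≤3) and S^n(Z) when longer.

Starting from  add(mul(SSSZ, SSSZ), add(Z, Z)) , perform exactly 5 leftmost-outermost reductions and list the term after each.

  start: add(mul(SSSZ, SSSZ), add(Z, Z))
  [1] add(add(SSSZ, mul(SSZ, SSSZ)), add(Z, Z))
  [2] add(S(add(SSZ, mul(SSZ, SSSZ))), add(Z, Z))
  [3] S(add(add(SSZ, mul(SSZ, SSSZ)), add(Z, Z)))
  [4] S(add(S(add(SZ, mul(SSZ, SSSZ))), add(Z, Z)))
  [5] S(S(add(add(SZ, mul(SSZ, SSSZ)), add(Z, Z))))

Answer: after 5 steps: S(S(add(add(SZ, mul(SSZ, SSSZ)), add(Z, Z))))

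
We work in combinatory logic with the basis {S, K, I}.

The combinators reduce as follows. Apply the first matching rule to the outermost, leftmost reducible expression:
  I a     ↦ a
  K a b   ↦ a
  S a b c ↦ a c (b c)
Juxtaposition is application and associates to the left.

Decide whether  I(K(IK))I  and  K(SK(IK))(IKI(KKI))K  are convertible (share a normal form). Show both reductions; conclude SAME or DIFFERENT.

Term A:
  start: I(K(IK))I
  [1] K(IK)I
  [2] IK
  [3] K

Term B:
  start: K(SK(IK))(IKI(KKI))K
  [1] SK(IK)K
  [2] KK(IKK)
  [3] K

Answer: SAME — A ⇓ K, B ⇓ K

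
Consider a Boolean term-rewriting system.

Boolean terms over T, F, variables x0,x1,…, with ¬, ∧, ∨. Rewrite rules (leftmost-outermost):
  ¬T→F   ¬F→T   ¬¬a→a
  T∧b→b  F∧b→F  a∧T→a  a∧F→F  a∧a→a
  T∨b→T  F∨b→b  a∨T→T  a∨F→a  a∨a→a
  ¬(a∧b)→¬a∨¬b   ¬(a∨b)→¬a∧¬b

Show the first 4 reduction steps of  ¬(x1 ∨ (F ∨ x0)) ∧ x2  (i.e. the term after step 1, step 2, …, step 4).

  start: ¬(x1 ∨ (F ∨ x0)) ∧ x2
  [1] (¬x1 ∧ ¬(F ∨ x0)) ∧ x2
  [2] (¬x1 ∧ (¬F ∧ ¬x0)) ∧ x2
  [3] (¬x1 ∧ (T ∧ ¬x0)) ∧ x2
  [4] (¬x1 ∧ ¬x0) ∧ x2

Answer: after 4 steps: (¬x1 ∧ ¬x0) ∧ x2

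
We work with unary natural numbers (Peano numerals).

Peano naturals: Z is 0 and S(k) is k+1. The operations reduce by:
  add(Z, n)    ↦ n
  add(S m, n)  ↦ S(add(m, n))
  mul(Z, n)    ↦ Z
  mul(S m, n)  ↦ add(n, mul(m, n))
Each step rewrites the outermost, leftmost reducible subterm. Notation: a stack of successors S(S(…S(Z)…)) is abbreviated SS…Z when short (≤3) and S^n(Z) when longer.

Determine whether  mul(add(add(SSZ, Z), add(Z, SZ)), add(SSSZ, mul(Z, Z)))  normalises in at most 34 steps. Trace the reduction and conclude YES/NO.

  start: mul(add(add(SSZ, Z), add(Z, SZ)), add(SSSZ, mul(Z, Z)))
  →1  mul(add(S(add(SZ, Z)), add(Z, SZ)), add(SSSZ, mul(Z, Z)))
  →2  mul(S(add(add(SZ, Z), add(Z, SZ))), add(SSSZ, mul(Z, Z)))
  →3  add(add(SSSZ, mul(Z, Z)), mul(add(add(SZ, Z), add(Z, SZ)), add(SSSZ, mul(Z, Z))))
  →4  add(S(add(SSZ, mul(Z, Z))), mul(add(add(SZ, Z), add(Z, SZ)), add(SSSZ, mul(Z, Z))))
  →5  S(add(add(SSZ, mul(Z, Z)), mul(add(add(SZ, Z), add(Z, SZ)), add(SSSZ, mul(Z, Z)))))
  →6  S(add(S(add(SZ, mul(Z, Z))), mul(add(add(SZ, Z), add(Z, SZ)), add(SSSZ, mul(Z, Z)))))
  →7  S(S(add(add(SZ, mul(Z, Z)), mul(add(add(SZ, Z), add(Z, SZ)), add(SSSZ, mul(Z, Z))))))
  →8  S(S(add(S(add(Z, mul(Z, Z))), mul(add(add(SZ, Z), add(Z, SZ)), add(SSSZ, mul(Z, Z))))))
  →9  S(S(S(add(add(Z, mul(Z, Z)), mul(add(add(SZ, Z), add(Z, SZ)), add(SSSZ, mul(Z, Z)))))))
  →10  S(S(S(add(mul(Z, Z), mul(add(add(SZ, Z), add(Z, SZ)), add(SSSZ, mul(Z, Z)))))))
  →11  S(S(S(add(Z, mul(add(add(SZ, Z), add(Z, SZ)), add(SSSZ, mul(Z, Z)))))))
  →12  S(S(S(mul(add(add(SZ, Z), add(Z, SZ)), add(SSSZ, mul(Z, Z))))))
  →13  S(S(S(mul(add(S(add(Z, Z)), add(Z, SZ)), add(SSSZ, mul(Z, Z))))))
  →14  S(S(S(mul(S(add(add(Z, Z), add(Z, SZ))), add(SSSZ, mul(Z, Z))))))
  →15  S(S(S(add(add(SSSZ, mul(Z, Z)), mul(add(add(Z, Z), add(Z, SZ)), add(SSSZ, mul(Z, Z)))))))
  →16  S(S(S(add(S(add(SSZ, mul(Z, Z))), mul(add(add(Z, Z), add(Z, SZ)), add(SSSZ, mul(Z, Z)))))))
  →17  S(S(S(S(add(add(SSZ, mul(Z, Z)), mul(add(add(Z, Z), add(Z, SZ)), add(SSSZ, mul(Z, Z))))))))
  →18  S(S(S(S(add(S(add(SZ, mul(Z, Z))), mul(add(add(Z, Z), add(Z, SZ)), add(SSSZ, mul(Z, Z))))))))
  →19  S(S(S(S(S(add(add(SZ, mul(Z, Z)), mul(add(add(Z, Z), add(Z, SZ)), add(SSSZ, mul(Z, Z)))))))))
  →20  S(S(S(S(S(add(S(add(Z, mul(Z, Z))), mul(add(add(Z, Z), add(Z, SZ)), add(SSSZ, mul(Z, Z)))))))))
  →21  S(S(S(S(S(S(add(add(Z, mul(Z, Z)), mul(add(add(Z, Z), add(Z, SZ)), add(SSSZ, mul(Z, Z))))))))))
  →22  S(S(S(S(S(S(add(mul(Z, Z), mul(add(add(Z, Z), add(Z, SZ)), add(SSSZ, mul(Z, Z))))))))))
  →23  S(S(S(S(S(S(add(Z, mul(add(add(Z, Z), add(Z, SZ)), add(SSSZ, mul(Z, Z))))))))))
  →24  S(S(S(S(S(S(mul(add(add(Z, Z), add(Z, SZ)), add(SSSZ, mul(Z, Z)))))))))
  →25  S(S(S(S(S(S(mul(add(Z, add(Z, SZ)), add(SSSZ, mul(Z, Z)))))))))
  →26  S(S(S(S(S(S(mul(add(Z, SZ), add(SSSZ, mul(Z, Z)))))))))
  →27  S(S(S(S(S(S(mul(SZ, add(SSSZ, mul(Z, Z)))))))))
  →28  S(S(S(S(S(S(add(add(SSSZ, mul(Z, Z)), mul(Z, add(SSSZ, mul(Z, Z))))))))))
  →29  S(S(S(S(S(S(add(S(add(SSZ, mul(Z, Z))), mul(Z, add(SSSZ, mul(Z, Z))))))))))
  →30  S(S(S(S(S(S(S(add(add(SSZ, mul(Z, Z)), mul(Z, add(SSSZ, mul(Z, Z)))))))))))
  →31  S(S(S(S(S(S(S(add(S(add(SZ, mul(Z, Z))), mul(Z, add(SSSZ, mul(Z, Z)))))))))))
  →32  S(S(S(S(S(S(S(S(add(add(SZ, mul(Z, Z)), mul(Z, add(SSSZ, mul(Z, Z))))))))))))
  →33  S(S(S(S(S(S(S(S(add(S(add(Z, mul(Z, Z))), mul(Z, add(SSSZ, mul(Z, Z))))))))))))
  →34  S(S(S(S(S(S(S(S(S(add(add(Z, mul(Z, Z)), mul(Z, add(SSSZ, mul(Z, Z)))))))))))))

Answer: NO — after 34 steps the term is S(S(S(S(S(S(S(S(S(add(add(Z, mul(Z, Z)), mul(Z, add(SSSZ, mul(Z, Z))))))))))))), not yet normal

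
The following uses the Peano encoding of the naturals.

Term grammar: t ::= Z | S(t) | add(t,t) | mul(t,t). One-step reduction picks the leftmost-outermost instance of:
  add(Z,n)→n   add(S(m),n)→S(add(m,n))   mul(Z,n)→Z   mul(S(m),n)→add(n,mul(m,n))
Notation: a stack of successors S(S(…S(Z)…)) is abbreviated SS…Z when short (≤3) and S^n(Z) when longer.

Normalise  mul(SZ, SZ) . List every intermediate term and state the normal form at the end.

  start: mul(SZ, SZ)
  →1  add(SZ, mul(Z, SZ))
  →2  S(add(Z, mul(Z, SZ)))
  →3  S(mul(Z, SZ))
  →4  SZ

Answer: normal form = SZ  (in 4 steps)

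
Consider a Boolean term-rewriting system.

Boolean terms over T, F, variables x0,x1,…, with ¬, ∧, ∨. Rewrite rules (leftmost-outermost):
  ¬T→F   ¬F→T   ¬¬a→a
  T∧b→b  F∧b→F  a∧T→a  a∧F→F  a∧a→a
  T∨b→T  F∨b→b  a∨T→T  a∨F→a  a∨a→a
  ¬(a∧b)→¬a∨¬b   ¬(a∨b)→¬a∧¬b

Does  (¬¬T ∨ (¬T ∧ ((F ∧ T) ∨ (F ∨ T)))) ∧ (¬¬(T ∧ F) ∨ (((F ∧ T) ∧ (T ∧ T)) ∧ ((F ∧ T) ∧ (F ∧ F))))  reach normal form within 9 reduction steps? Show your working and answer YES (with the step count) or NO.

  start: (¬¬T ∨ (¬T ∧ ((F ∧ T) ∨ (F ∨ T)))) ∧ (¬¬(T ∧ F) ∨ (((F ∧ T) ∧ (T ∧ T)) ∧ ((F ∧ T) ∧ (F ∧ F))))
  [1] (T ∨ (¬T ∧ ((F ∧ T) ∨ (F ∨ T)))) ∧ (¬¬(T ∧ F) ∨ (((F ∧ T) ∧ (T ∧ T)) ∧ ((F ∧ T) ∧ (F ∧ F))))
  [2] T ∧ (¬¬(T ∧ F) ∨ (((F ∧ T) ∧ (T ∧ T)) ∧ ((F ∧ T) ∧ (F ∧ F))))
  [3] ¬¬(T ∧ F) ∨ (((F ∧ T) ∧ (T ∧ T)) ∧ ((F ∧ T) ∧ (F ∧ F)))
  [4] (T ∧ F) ∨ (((F ∧ T) ∧ (T ∧ T)) ∧ ((F ∧ T) ∧ (F ∧ F)))
  [5] F ∨ (((F ∧ T) ∧ (T ∧ T)) ∧ ((F ∧ T) ∧ (F ∧ F)))
  [6] ((F ∧ T) ∧ (T ∧ T)) ∧ ((F ∧ T) ∧ (F ∧ F))
  [7] (F ∧ (T ∧ T)) ∧ ((F ∧ T) ∧ (F ∧ F))
  [8] F ∧ ((F ∧ T) ∧ (F ∧ F))
  [9] F

Answer: YES — reaches normal form F in 9 ≤ 9 steps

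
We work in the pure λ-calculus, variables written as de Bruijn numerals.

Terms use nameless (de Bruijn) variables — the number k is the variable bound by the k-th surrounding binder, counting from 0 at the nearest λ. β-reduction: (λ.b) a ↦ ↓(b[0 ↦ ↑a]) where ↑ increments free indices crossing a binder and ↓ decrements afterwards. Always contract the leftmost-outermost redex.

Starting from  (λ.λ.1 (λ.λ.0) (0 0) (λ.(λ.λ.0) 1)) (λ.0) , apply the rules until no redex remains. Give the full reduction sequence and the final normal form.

Answer: normal form = λ.λ.λ.0  (in 5 steps)

Derivation:
  start: (λ.λ.1 (λ.λ.0) (0 0) (λ.(λ.λ.0) 1)) (λ.0)
  step 1: λ.(λ.0) (λ.λ.0) (0 0) (λ.(λ.λ.0) 1)
  step 2: λ.(λ.λ.0) (0 0) (λ.(λ.λ.0) 1)
  step 3: λ.(λ.0) (λ.(λ.λ.0) 1)
  step 4: λ.λ.(λ.λ.0) 1
  step 5: λ.λ.λ.0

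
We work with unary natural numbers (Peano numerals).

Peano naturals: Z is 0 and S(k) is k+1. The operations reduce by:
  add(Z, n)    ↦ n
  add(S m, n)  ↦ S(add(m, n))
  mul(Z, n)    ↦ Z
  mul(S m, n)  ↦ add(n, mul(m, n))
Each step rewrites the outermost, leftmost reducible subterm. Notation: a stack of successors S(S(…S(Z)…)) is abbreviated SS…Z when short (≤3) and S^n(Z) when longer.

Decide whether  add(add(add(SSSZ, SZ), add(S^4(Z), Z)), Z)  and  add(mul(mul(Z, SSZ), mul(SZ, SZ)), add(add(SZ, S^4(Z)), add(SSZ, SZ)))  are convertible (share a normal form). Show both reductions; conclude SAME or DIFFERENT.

Answer: SAME — A ⇓ S^8(Z), B ⇓ S^8(Z)

Derivation:
Term A:
  start: add(add(add(SSSZ, SZ), add(S^4(Z), Z)), Z)
  [1] add(add(S(add(SSZ, SZ)), add(S^4(Z), Z)), Z)
  [2] add(S(add(add(SSZ, SZ), add(S^4(Z), Z))), Z)
  [3] S(add(add(add(SSZ, SZ), add(S^4(Z), Z)), Z))
  [4] S(add(add(S(add(SZ, SZ)), add(S^4(Z), Z)), Z))
  [5] S(add(S(add(add(SZ, SZ), add(S^4(Z), Z))), Z))
  [6] S(S(add(add(add(SZ, SZ), add(S^4(Z), Z)), Z)))
  [7] S(S(add(add(S(add(Z, SZ)), add(S^4(Z), Z)), Z)))
  [8] S(S(add(S(add(add(Z, SZ), add(S^4(Z), Z))), Z)))
  [9] S(S(S(add(add(add(Z, SZ), add(S^4(Z), Z)), Z))))
  [10] S(S(S(add(add(SZ, add(S^4(Z), Z)), Z))))
  [11] S(S(S(add(S(add(Z, add(S^4(Z), Z))), Z))))
  [12] S(S(S(S(add(add(Z, add(S^4(Z), Z)), Z)))))
  [13] S(S(S(S(add(add(S^4(Z), Z), Z)))))
  [14] S(S(S(S(add(S(add(SSSZ, Z)), Z)))))
  [15] S(S(S(S(S(add(add(SSSZ, Z), Z))))))
  [16] S(S(S(S(S(add(S(add(SSZ, Z)), Z))))))
  [17] S(S(S(S(S(S(add(add(SSZ, Z), Z)))))))
  [18] S(S(S(S(S(S(add(S(add(SZ, Z)), Z)))))))
  [19] S(S(S(S(S(S(S(add(add(SZ, Z), Z))))))))
  [20] S(S(S(S(S(S(S(add(S(add(Z, Z)), Z))))))))
  [21] S(S(S(S(S(S(S(S(add(add(Z, Z), Z)))))))))
  [22] S(S(S(S(S(S(S(S(add(Z, Z)))))))))
  [23] S^8(Z)

Term B:
  start: add(mul(mul(Z, SSZ), mul(SZ, SZ)), add(add(SZ, S^4(Z)), add(SSZ, SZ)))
  [1] add(mul(Z, mul(SZ, SZ)), add(add(SZ, S^4(Z)), add(SSZ, SZ)))
  [2] add(Z, add(add(SZ, S^4(Z)), add(SSZ, SZ)))
  [3] add(add(SZ, S^4(Z)), add(SSZ, SZ))
  [4] add(S(add(Z, S^4(Z))), add(SSZ, SZ))
  [5] S(add(add(Z, S^4(Z)), add(SSZ, SZ)))
  [6] S(add(S^4(Z), add(SSZ, SZ)))
  [7] S(S(add(SSSZ, add(SSZ, SZ))))
  [8] S(S(S(add(SSZ, add(SSZ, SZ)))))
  [9] S(S(S(S(add(SZ, add(SSZ, SZ))))))
  [10] S(S(S(S(S(add(Z, add(SSZ, SZ)))))))
  [11] S(S(S(S(S(add(SSZ, SZ))))))
  [12] S(S(S(S(S(S(add(SZ, SZ)))))))
  [13] S(S(S(S(S(S(S(add(Z, SZ))))))))
  [14] S^8(Z)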